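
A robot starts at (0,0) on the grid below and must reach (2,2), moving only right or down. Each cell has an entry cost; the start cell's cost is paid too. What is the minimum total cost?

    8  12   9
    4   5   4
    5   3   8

28

One optimal route is (0,0) (1,0) (1,1) (2,1) (2,2).
Its cost is 8 + 4 + 5 + 3 + 8 = 28.
(Top row then right column would cost 41.)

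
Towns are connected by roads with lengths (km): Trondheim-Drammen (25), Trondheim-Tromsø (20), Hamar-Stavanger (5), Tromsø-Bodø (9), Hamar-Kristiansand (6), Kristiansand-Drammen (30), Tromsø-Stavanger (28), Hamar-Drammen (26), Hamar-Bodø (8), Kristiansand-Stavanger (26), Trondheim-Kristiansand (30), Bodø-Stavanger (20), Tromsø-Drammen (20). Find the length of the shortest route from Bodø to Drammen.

29

Checking several routes:
Bodø - Hamar - Drammen: 8 + 26 = 34
Bodø - Tromsø - Drammen: 9 + 20 = 29
Bodø - Tromsø - Trondheim - Drammen: 9 + 20 + 25 = 54
Bodø - Stavanger - Hamar - Drammen: 20 + 5 + 26 = 51
Bodø - Hamar - Kristiansand - Drammen: 8 + 6 + 30 = 44
Shortest: 29 km.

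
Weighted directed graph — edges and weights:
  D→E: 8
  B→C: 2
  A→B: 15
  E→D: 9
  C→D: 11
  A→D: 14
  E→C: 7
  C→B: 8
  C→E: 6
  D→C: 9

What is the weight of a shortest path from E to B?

Routes from E to B:
E - D - C - B: 9 + 9 + 8 = 26
E - C - B: 7 + 8 = 15
Best route has total 15.

15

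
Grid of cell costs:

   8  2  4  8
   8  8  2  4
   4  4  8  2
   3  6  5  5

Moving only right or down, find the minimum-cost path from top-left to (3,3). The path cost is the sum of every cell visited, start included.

27

Take (0,0) → (0,1) → (0,2) → (1,2) → (1,3) → (2,3) → (3,3) for a total of 8 + 2 + 4 + 2 + 4 + 2 + 5 = 27.
For comparison, the top-then-right route costs 33.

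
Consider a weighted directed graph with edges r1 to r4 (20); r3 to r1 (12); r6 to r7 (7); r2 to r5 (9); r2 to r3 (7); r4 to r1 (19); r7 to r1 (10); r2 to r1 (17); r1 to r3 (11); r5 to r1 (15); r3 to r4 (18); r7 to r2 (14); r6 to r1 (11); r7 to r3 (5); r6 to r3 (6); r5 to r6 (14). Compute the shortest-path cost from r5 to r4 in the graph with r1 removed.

38

Routes from r5 to r4 avoiding r1:
r5 → r6 → r3 → r4: 14 + 6 + 18 = 38
r5 → r6 → r7 → r2 → r3 → r4: 14 + 7 + 14 + 7 + 18 = 60
r5 → r6 → r7 → r3 → r4: 14 + 7 + 5 + 18 = 44
Shortest: 38.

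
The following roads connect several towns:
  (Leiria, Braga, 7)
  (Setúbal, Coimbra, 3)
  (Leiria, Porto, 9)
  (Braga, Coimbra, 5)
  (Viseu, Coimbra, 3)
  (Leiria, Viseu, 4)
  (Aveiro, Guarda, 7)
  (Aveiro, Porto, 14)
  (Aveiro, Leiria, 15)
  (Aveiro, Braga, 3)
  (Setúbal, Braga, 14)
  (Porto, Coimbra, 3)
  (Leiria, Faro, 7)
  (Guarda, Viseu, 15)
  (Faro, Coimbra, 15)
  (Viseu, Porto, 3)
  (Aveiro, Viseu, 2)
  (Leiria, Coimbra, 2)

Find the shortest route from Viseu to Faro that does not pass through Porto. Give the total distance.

11

Checking several routes:
Viseu → Coimbra → Leiria → Faro: 3 + 2 + 7 = 12
Viseu → Leiria → Faro: 4 + 7 = 11
Viseu → Coimbra → Faro: 3 + 15 = 18
The minimum is 11.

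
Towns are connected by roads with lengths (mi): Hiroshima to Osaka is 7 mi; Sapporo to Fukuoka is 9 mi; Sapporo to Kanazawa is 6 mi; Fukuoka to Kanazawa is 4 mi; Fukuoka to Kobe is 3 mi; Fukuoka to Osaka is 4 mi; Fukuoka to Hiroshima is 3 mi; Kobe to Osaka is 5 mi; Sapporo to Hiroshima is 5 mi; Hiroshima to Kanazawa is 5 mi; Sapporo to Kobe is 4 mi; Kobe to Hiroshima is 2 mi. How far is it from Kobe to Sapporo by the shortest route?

4

Checking several routes:
Kobe -> Sapporo: 4
Kobe -> Fukuoka -> Sapporo: 3 + 9 = 12
Kobe -> Hiroshima -> Sapporo: 2 + 5 = 7
Kobe -> Fukuoka -> Kanazawa -> Sapporo: 3 + 4 + 6 = 13
Kobe -> Hiroshima -> Kanazawa -> Sapporo: 2 + 5 + 6 = 13
Kobe -> Fukuoka -> Hiroshima -> Sapporo: 3 + 3 + 5 = 11
Shortest: 4 mi.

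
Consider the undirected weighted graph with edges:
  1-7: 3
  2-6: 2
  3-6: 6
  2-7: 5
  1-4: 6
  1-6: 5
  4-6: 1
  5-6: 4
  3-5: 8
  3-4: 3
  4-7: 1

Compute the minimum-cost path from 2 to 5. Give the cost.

6

Comparing a few candidate routes:
2→7→4→6→5: 5 + 1 + 1 + 4 = 11
2→6→5: 2 + 4 = 6
2→6→4→3→5: 2 + 1 + 3 + 8 = 14
Shortest: 6.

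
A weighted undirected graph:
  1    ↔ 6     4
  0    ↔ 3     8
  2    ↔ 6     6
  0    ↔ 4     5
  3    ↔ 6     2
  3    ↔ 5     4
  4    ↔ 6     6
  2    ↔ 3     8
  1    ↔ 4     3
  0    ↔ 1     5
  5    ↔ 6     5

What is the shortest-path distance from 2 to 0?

Some routes from 2 to 0:
2 -> 6 -> 4 -> 0: 6 + 6 + 5 = 17
2 -> 3 -> 0: 8 + 8 = 16
2 -> 6 -> 3 -> 0: 6 + 2 + 8 = 16
2 -> 6 -> 1 -> 0: 6 + 4 + 5 = 15
Shortest: 15.

15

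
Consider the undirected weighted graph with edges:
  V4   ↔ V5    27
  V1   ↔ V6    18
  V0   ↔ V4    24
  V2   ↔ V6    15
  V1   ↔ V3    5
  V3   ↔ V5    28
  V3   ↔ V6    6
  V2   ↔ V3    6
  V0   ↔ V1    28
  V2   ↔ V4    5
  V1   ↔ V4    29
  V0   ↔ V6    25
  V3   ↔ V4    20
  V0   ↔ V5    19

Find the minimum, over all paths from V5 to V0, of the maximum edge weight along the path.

A few of the V5→V0 routes:
V5-V4-V0: max(27, 24) = 27
V5-V0: max(19) = 19
V5-V4-V2-V3-V6-V0: max(27, 5, 6, 6, 25) = 27
V5-V4-V2-V3-V1-V6-V0: max(27, 5, 6, 5, 18, 25) = 27
V5-V4-V2-V6-V0: max(27, 5, 15, 25) = 27
Best route has worst link 19.

19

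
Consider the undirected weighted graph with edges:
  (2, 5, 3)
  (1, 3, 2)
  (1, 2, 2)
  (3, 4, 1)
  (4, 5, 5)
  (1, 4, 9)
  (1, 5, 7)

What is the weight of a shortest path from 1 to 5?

Some routes from 1 to 5:
1 - 5: 7
1 - 2 - 5: 2 + 3 = 5
1 - 3 - 4 - 5: 2 + 1 + 5 = 8
Shortest: 5.

5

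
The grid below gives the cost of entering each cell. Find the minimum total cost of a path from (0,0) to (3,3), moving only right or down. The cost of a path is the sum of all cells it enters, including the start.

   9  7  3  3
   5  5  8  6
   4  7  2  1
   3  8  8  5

33

One optimal route is r0c0 -> r1c0 -> r2c0 -> r2c1 -> r2c2 -> r2c3 -> r3c3.
Its cost is 9 + 5 + 4 + 7 + 2 + 1 + 5 = 33.
(Top row then right column would cost 34.)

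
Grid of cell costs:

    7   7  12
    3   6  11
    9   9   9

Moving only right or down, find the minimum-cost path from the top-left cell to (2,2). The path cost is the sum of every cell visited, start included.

Best path: [0,0] [1,0] [1,1] [2,1] [2,2]
Cost: 7 + 3 + 6 + 9 + 9 = 34

34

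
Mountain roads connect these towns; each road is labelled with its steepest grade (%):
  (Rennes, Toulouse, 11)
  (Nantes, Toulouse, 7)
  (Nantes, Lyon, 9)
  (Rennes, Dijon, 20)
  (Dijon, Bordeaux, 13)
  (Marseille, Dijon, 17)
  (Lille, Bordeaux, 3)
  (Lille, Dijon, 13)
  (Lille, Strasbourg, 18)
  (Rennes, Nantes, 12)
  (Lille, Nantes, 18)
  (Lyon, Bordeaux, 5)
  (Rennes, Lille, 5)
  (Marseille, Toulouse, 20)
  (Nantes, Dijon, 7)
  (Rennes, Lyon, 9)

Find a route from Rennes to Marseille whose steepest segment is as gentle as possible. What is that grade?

Comparing a few candidate routes:
Rennes - Toulouse - Nantes - Lyon - Bordeaux - Dijon - Marseille: max(11, 7, 9, 5, 13, 17) = 17
Rennes - Lyon - Bordeaux - Lille - Dijon - Marseille: max(9, 5, 3, 13, 17) = 17
Rennes - Lyon - Nantes - Dijon - Marseille: max(9, 9, 7, 17) = 17
Rennes - Toulouse - Nantes - Lyon - Bordeaux - Lille - Dijon - Marseille: max(11, 7, 9, 5, 3, 13, 17) = 17
Rennes - Toulouse - Nantes - Dijon - Marseille: max(11, 7, 7, 17) = 17
Rennes - Lyon - Bordeaux - Dijon - Marseille: max(9, 5, 13, 17) = 17
The minimum achievable maximum is 17%.

17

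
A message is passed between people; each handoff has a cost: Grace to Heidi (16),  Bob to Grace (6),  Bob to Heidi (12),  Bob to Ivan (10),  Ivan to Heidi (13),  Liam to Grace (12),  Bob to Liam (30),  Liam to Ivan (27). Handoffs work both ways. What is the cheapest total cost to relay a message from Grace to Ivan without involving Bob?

Candidate routes:
Grace -> Heidi -> Ivan: 16 + 13 = 29
Grace -> Liam -> Ivan: 12 + 27 = 39
Best route has total 29.

29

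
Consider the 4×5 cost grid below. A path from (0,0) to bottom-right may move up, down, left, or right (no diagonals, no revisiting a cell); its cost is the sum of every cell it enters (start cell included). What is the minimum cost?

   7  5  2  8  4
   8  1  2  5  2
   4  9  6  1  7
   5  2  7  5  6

32

Take r0c0→r0c1→r1c1→r1c2→r1c3→r2c3→r3c3→r3c4 for a total of 7 + 5 + 1 + 2 + 5 + 1 + 5 + 6 = 32.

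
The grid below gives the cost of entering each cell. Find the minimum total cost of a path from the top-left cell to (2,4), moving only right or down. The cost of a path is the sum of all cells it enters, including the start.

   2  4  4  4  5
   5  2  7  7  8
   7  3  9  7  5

One optimal route is r0c0 -> r0c1 -> r0c2 -> r0c3 -> r0c4 -> r1c4 -> r2c4.
Its cost is 2 + 4 + 4 + 4 + 5 + 8 + 5 = 32.

32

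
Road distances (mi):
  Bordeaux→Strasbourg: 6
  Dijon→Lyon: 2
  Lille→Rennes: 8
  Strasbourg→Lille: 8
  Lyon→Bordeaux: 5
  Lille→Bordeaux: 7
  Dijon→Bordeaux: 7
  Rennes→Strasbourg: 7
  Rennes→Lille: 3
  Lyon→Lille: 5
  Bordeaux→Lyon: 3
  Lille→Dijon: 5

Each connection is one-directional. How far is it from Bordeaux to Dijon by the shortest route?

Paths from Bordeaux to Dijon:
Bordeaux-Lyon-Lille-Dijon: 3 + 5 + 5 = 13
Bordeaux-Strasbourg-Lille-Dijon: 6 + 8 + 5 = 19
Best route has total 13 mi.

13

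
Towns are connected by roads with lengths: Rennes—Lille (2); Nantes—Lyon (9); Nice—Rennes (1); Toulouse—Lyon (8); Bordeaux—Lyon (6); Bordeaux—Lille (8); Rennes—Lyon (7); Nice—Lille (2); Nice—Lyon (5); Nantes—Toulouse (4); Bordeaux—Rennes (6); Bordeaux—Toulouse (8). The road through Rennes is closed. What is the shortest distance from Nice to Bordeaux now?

10

Candidate routes:
Nice - Lyon - Toulouse - Bordeaux: 5 + 8 + 8 = 21
Nice - Lille - Bordeaux: 2 + 8 = 10
Nice - Lyon - Bordeaux: 5 + 6 = 11
Nice - Lyon - Nantes - Toulouse - Bordeaux: 5 + 9 + 4 + 8 = 26
The minimum is 10.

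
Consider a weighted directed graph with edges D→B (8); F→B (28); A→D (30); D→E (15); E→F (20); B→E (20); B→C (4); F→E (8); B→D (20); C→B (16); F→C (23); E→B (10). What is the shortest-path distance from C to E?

36

Routes from C to E:
C -> B -> E: 16 + 20 = 36
C -> B -> D -> E: 16 + 20 + 15 = 51
Best route has total 36.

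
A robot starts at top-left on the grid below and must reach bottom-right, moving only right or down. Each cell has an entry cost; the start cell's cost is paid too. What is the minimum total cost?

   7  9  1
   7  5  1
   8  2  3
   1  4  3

24

Best path: [0,0]→[0,1]→[0,2]→[1,2]→[2,2]→[3,2]
Cost: 7 + 9 + 1 + 1 + 3 + 3 = 24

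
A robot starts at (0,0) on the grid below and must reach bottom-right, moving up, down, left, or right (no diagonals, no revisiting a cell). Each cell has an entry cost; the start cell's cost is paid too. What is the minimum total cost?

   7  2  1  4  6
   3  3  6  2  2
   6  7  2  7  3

21

Path (0,0) (0,1) (0,2) (0,3) (1,3) (1,4) (2,4): 7 + 2 + 1 + 4 + 2 + 2 + 3 = 21.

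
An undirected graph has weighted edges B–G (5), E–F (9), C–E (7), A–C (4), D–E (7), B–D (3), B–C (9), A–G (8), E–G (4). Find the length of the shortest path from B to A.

Paths from B to A:
B -> D -> E -> C -> A: 3 + 7 + 7 + 4 = 21
B -> C -> A: 9 + 4 = 13
B -> D -> E -> G -> A: 3 + 7 + 4 + 8 = 22
B -> G -> A: 5 + 8 = 13
B -> G -> E -> C -> A: 5 + 4 + 7 + 4 = 20
B -> C -> E -> G -> A: 9 + 7 + 4 + 8 = 28
Best route has total 13.

13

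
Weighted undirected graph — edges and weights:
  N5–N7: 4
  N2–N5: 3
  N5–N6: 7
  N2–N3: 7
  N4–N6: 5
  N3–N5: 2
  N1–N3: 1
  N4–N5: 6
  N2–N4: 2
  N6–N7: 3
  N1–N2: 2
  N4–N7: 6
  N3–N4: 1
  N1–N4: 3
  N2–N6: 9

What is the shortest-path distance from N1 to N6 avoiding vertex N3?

8

Some routes from N1 to N6 avoiding N3:
N1-N4-N6: 3 + 5 = 8
N1-N2-N6: 2 + 9 = 11
N1-N2-N4-N6: 2 + 2 + 5 = 9
Best route has total 8.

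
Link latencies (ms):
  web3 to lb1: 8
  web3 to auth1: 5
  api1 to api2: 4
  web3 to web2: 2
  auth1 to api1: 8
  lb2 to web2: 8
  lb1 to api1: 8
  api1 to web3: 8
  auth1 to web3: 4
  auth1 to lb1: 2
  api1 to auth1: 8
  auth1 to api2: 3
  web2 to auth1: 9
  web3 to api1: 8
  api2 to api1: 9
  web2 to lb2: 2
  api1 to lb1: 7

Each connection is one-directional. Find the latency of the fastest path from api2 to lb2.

21

Paths from api2 to lb2:
api2→api1→web3→web2→lb2: 9 + 8 + 2 + 2 = 21
api2→api1→auth1→web3→web2→lb2: 9 + 8 + 4 + 2 + 2 = 25
Best route has total 21 ms.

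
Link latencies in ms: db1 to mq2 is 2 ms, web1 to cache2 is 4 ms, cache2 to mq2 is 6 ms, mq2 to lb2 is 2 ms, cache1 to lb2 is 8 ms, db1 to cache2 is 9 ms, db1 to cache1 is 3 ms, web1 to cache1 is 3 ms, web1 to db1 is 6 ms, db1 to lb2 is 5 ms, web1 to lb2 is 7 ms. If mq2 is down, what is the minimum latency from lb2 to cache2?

Some routes from lb2 to cache2 avoiding mq2:
lb2→web1→cache2: 7 + 4 = 11
lb2→db1→cache2: 5 + 9 = 14
lb2→db1→web1→cache2: 5 + 6 + 4 = 15
lb2→cache1→db1→cache2: 8 + 3 + 9 = 20
lb2→cache1→web1→cache2: 8 + 3 + 4 = 15
lb2→db1→cache1→web1→cache2: 5 + 3 + 3 + 4 = 15
The minimum is 11 ms.

11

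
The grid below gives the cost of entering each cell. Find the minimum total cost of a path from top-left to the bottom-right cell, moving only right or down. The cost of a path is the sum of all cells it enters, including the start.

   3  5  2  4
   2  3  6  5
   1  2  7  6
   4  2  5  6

21

Take [0,0]→[1,0]→[2,0]→[2,1]→[3,1]→[3,2]→[3,3] for a total of 3 + 2 + 1 + 2 + 2 + 5 + 6 = 21.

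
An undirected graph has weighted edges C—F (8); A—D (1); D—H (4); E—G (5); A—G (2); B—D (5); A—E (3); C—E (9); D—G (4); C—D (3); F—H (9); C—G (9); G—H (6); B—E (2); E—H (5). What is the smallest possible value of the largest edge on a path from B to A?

3

A few of the B→A routes:
B → E → H → D → A: max(2, 5, 4, 1) = 5
B → E → A: max(2, 3) = 3
B → E → H → D → G → A: max(2, 5, 4, 4, 2) = 5
Smallest bottleneck: 3.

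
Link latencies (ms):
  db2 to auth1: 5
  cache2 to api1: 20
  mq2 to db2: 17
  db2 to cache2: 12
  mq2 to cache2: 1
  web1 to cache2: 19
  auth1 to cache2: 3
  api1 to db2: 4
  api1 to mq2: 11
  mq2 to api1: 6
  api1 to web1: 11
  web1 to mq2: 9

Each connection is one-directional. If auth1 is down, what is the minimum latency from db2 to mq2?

Routes from db2 to mq2 avoiding auth1:
db2-cache2-api1-web1-mq2: 12 + 20 + 11 + 9 = 52
db2-cache2-api1-mq2: 12 + 20 + 11 = 43
Best route has total 43 ms.

43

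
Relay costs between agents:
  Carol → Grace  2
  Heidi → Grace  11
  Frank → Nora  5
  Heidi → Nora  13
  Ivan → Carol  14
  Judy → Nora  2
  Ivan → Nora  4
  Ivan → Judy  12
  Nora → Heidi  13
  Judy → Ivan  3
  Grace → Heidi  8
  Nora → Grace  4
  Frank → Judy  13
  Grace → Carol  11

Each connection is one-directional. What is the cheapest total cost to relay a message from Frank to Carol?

Some routes from Frank to Carol:
Frank-Judy-Nora-Grace-Carol: 13 + 2 + 4 + 11 = 30
Frank-Nora-Grace-Carol: 5 + 4 + 11 = 20
Frank-Judy-Ivan-Carol: 13 + 3 + 14 = 30
Best route has total 20.

20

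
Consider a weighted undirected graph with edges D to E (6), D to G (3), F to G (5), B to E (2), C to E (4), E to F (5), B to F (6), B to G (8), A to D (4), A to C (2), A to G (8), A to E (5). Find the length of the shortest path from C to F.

Some routes from C to F:
C → A → G → F: 2 + 8 + 5 = 15
C → A → D → G → F: 2 + 4 + 3 + 5 = 14
C → E → B → F: 4 + 2 + 6 = 12
C → A → E → B → F: 2 + 5 + 2 + 6 = 15
C → A → E → F: 2 + 5 + 5 = 12
C → E → F: 4 + 5 = 9
The minimum is 9.

9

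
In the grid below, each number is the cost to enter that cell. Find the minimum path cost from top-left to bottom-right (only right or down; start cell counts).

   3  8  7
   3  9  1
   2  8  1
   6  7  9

Best path: (0,0) (1,0) (1,1) (1,2) (2,2) (3,2)
Cost: 3 + 3 + 9 + 1 + 1 + 9 = 26
For comparison, the top-then-right route costs 29.

26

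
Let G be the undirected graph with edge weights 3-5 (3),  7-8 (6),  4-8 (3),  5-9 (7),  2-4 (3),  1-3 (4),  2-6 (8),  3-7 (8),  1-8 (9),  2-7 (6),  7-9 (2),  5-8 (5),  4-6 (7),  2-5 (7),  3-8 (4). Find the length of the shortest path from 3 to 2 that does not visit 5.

10

A few of the 3→2 routes:
3 -> 1 -> 8 -> 4 -> 2: 4 + 9 + 3 + 3 = 19
3 -> 8 -> 7 -> 2: 4 + 6 + 6 = 16
3 -> 7 -> 2: 8 + 6 = 14
3 -> 8 -> 4 -> 2: 4 + 3 + 3 = 10
Shortest: 10.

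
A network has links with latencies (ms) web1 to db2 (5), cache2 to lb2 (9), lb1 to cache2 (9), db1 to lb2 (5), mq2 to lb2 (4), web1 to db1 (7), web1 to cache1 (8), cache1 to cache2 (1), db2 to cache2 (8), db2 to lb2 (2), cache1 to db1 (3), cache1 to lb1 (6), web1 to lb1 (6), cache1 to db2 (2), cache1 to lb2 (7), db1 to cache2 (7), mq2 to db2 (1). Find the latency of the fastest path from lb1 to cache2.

A few of the lb1→cache2 routes:
lb1 - cache1 - cache2: 6 + 1 = 7
lb1 - web1 - db2 - cache1 - cache2: 6 + 5 + 2 + 1 = 14
lb1 - cache1 - db1 - cache2: 6 + 3 + 7 = 16
lb1 - web1 - cache1 - cache2: 6 + 8 + 1 = 15
lb1 - cache2: 9
Shortest: 7 ms.

7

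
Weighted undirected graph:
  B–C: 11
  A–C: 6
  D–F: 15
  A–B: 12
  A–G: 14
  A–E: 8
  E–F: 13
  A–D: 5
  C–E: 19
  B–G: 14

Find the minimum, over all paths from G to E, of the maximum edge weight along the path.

Checking several routes:
G -> B -> C -> A -> E: max(14, 11, 6, 8) = 14
G -> B -> A -> E: max(14, 12, 8) = 14
G -> A -> E: max(14, 8) = 14
Smallest bottleneck: 14.

14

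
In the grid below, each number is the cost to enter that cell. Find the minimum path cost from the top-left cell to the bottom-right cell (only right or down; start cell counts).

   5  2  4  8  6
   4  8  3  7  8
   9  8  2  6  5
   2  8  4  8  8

Take r0c0 → r0c1 → r0c2 → r1c2 → r2c2 → r2c3 → r2c4 → r3c4 for a total of 5 + 2 + 4 + 3 + 2 + 6 + 5 + 8 = 35.
(Top row then right column would cost 46.)

35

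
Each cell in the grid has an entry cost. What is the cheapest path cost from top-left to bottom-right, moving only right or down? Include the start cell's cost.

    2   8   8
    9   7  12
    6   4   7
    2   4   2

25

Best path: (0,0) (1,0) (2,0) (3,0) (3,1) (3,2)
Cost: 2 + 9 + 6 + 2 + 4 + 2 = 25
(Top row then right column would cost 39.)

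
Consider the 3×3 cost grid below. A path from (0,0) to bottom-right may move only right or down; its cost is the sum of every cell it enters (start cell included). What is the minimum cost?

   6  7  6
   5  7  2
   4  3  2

Cheapest: (0,0) → (1,0) → (2,0) → (2,1) → (2,2)
  6 + 5 + 4 + 3 + 2 = 20
For comparison, the top-then-right route costs 23.

20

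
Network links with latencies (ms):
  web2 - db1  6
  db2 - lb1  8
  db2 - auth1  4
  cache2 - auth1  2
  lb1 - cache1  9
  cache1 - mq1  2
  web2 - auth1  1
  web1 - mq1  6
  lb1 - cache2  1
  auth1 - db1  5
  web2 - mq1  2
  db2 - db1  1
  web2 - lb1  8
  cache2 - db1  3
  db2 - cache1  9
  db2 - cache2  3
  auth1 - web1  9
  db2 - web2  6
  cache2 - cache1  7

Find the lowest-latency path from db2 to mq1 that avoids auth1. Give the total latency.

8

A few of the db2→mq1 routes:
db2→cache1→mq1: 9 + 2 = 11
db2→web2→mq1: 6 + 2 = 8
db2→cache2→cache1→mq1: 3 + 7 + 2 = 12
db2→db1→web2→mq1: 1 + 6 + 2 = 9
db2→db1→cache2→cache1→mq1: 1 + 3 + 7 + 2 = 13
The minimum is 8 ms.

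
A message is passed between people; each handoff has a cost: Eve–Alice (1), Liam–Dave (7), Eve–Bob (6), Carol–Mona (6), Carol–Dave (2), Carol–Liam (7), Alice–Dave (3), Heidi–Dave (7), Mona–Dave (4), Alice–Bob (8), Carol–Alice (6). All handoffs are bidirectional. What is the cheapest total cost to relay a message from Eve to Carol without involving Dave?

7

Routes from Eve to Carol avoiding Dave:
Eve - Alice - Carol: 1 + 6 = 7
Eve - Bob - Alice - Carol: 6 + 8 + 6 = 20
Shortest: 7.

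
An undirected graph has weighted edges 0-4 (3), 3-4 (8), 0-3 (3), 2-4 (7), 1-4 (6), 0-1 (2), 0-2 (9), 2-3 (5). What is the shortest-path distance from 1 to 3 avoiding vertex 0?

14

Routes from 1 to 3 avoiding 0:
1→4→2→3: 6 + 7 + 5 = 18
1→4→3: 6 + 8 = 14
Shortest: 14.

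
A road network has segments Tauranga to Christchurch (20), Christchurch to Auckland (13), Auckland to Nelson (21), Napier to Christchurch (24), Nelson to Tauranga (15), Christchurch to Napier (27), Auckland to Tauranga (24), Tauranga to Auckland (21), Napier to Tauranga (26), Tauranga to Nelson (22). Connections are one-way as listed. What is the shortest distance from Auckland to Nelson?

Routes from Auckland to Nelson:
Auckland-Tauranga-Nelson: 24 + 22 = 46
Auckland-Nelson: 21
The minimum is 21 mi.

21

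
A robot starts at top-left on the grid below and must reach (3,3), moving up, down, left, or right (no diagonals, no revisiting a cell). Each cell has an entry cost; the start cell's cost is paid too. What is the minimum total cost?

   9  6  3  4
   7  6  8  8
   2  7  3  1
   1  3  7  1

Best path: [0,0] [1,0] [2,0] [2,1] [2,2] [2,3] [3,3]
Cost: 9 + 7 + 2 + 7 + 3 + 1 + 1 = 30

30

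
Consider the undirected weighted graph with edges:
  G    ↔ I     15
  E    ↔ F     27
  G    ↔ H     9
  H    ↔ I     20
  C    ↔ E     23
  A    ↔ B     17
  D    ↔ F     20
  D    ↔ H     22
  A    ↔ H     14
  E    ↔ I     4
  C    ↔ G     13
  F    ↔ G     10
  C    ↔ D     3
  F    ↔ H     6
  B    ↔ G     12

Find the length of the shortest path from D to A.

Checking several routes:
D -> C -> G -> F -> H -> A: 3 + 13 + 10 + 6 + 14 = 46
D -> C -> G -> H -> A: 3 + 13 + 9 + 14 = 39
D -> C -> G -> B -> A: 3 + 13 + 12 + 17 = 45
D -> H -> A: 22 + 14 = 36
D -> F -> H -> A: 20 + 6 + 14 = 40
D -> F -> G -> H -> A: 20 + 10 + 9 + 14 = 53
The minimum is 36.

36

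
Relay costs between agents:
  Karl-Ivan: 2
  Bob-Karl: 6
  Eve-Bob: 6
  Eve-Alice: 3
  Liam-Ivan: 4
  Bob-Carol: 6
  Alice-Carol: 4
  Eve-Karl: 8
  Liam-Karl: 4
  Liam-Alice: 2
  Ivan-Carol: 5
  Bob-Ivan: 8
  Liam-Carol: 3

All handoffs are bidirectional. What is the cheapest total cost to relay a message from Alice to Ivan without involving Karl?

Some routes from Alice to Ivan avoiding Karl:
Alice -> Liam -> Ivan: 2 + 4 = 6
Alice -> Liam -> Carol -> Ivan: 2 + 3 + 5 = 10
Alice -> Carol -> Liam -> Ivan: 4 + 3 + 4 = 11
Alice -> Carol -> Ivan: 4 + 5 = 9
Alice -> Carol -> Bob -> Ivan: 4 + 6 + 8 = 18
Alice -> Eve -> Bob -> Ivan: 3 + 6 + 8 = 17
Shortest: 6.

6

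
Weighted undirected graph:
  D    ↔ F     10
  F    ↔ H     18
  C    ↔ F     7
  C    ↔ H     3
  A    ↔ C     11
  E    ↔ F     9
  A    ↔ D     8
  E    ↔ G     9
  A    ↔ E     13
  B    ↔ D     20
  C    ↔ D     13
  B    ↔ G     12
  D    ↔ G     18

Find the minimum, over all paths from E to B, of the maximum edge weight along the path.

Some routes from E to B:
E - A - C - H - F - D - G - B: max(13, 11, 3, 18, 10, 18, 12) = 18
E - A - C - D - G - B: max(13, 11, 13, 18, 12) = 18
E - G - B: max(9, 12) = 12
E - A - D - G - B: max(13, 8, 18, 12) = 18
E - A - C - F - D - G - B: max(13, 11, 7, 10, 18, 12) = 18
Smallest bottleneck: 12.

12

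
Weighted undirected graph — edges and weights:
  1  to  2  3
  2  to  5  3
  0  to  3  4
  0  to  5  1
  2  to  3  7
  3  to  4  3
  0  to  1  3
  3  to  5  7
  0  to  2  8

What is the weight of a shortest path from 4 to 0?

7

Some routes from 4 to 0:
4→3→0: 3 + 4 = 7
4→3→2→1→0: 3 + 7 + 3 + 3 = 16
4→3→2→5→0: 3 + 7 + 3 + 1 = 14
4→3→2→0: 3 + 7 + 8 = 18
4→3→5→2→1→0: 3 + 7 + 3 + 3 + 3 = 19
4→3→5→0: 3 + 7 + 1 = 11
The minimum is 7.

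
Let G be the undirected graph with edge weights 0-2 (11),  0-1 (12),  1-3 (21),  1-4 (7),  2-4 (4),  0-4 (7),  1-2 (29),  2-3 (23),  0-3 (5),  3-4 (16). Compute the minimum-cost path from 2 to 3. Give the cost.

16

A few of the 2→3 routes:
2→4→0→3: 4 + 7 + 5 = 16
2→4→3: 4 + 16 = 20
2→0→3: 11 + 5 = 16
The minimum is 16.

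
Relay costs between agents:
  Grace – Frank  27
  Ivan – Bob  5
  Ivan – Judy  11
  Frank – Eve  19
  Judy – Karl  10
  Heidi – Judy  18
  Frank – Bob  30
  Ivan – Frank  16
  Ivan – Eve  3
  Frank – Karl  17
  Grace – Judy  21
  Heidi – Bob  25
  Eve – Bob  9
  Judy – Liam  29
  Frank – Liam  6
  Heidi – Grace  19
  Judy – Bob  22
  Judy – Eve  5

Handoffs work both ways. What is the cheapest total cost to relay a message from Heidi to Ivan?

26

Comparing a few candidate routes:
Heidi → Bob → Eve → Ivan: 25 + 9 + 3 = 37
Heidi → Judy → Eve → Ivan: 18 + 5 + 3 = 26
Heidi → Judy → Ivan: 18 + 11 = 29
Heidi → Judy → Bob → Ivan: 18 + 22 + 5 = 45
Heidi → Judy → Eve → Bob → Ivan: 18 + 5 + 9 + 5 = 37
Heidi → Bob → Ivan: 25 + 5 = 30
Shortest: 26.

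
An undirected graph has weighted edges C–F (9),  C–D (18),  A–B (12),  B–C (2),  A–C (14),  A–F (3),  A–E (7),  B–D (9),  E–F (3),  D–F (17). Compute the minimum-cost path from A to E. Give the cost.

Some routes from A to E:
A → C → F → E: 14 + 9 + 3 = 26
A → B → C → F → E: 12 + 2 + 9 + 3 = 26
A → E: 7
A → F → E: 3 + 3 = 6
Shortest: 6.

6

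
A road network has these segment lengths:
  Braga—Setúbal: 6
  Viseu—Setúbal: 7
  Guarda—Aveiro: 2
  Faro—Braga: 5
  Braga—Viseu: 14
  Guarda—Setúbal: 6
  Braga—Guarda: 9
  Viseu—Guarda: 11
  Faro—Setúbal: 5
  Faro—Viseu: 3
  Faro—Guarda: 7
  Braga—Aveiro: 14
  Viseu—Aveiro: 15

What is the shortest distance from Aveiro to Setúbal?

8

Comparing a few candidate routes:
Aveiro -> Guarda -> Faro -> Setúbal: 2 + 7 + 5 = 14
Aveiro -> Guarda -> Braga -> Setúbal: 2 + 9 + 6 = 17
Aveiro -> Guarda -> Setúbal: 2 + 6 = 8
The minimum is 8.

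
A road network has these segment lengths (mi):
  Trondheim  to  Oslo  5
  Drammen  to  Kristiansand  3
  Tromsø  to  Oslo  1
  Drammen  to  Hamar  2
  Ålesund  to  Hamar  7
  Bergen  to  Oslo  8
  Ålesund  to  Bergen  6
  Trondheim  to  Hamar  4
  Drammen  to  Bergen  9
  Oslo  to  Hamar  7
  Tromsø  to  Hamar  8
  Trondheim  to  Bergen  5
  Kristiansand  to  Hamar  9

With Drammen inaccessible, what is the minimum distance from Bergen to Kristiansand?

18

Checking several routes:
Bergen-Oslo-Hamar-Kristiansand: 8 + 7 + 9 = 24
Bergen-Oslo-Trondheim-Hamar-Kristiansand: 8 + 5 + 4 + 9 = 26
Bergen-Oslo-Tromsø-Hamar-Kristiansand: 8 + 1 + 8 + 9 = 26
Bergen-Ålesund-Hamar-Kristiansand: 6 + 7 + 9 = 22
Bergen-Trondheim-Hamar-Kristiansand: 5 + 4 + 9 = 18
The minimum is 18 mi.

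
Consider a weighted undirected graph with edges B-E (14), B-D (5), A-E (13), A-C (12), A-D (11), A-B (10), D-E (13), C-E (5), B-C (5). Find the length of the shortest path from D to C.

10

Checking several routes:
D → B → E → C: 5 + 14 + 5 = 24
D → A → C: 11 + 12 = 23
D → B → C: 5 + 5 = 10
D → A → B → C: 11 + 10 + 5 = 26
D → E → C: 13 + 5 = 18
D → B → A → C: 5 + 10 + 12 = 27
Shortest: 10.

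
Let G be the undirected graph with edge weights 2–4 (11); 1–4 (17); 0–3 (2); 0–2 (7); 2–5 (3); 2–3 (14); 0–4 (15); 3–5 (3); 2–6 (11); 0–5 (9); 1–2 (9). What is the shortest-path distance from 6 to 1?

Some routes from 6 to 1:
6→2→5→3→0→4→1: 11 + 3 + 3 + 2 + 15 + 17 = 51
6→2→1: 11 + 9 = 20
6→2→4→1: 11 + 11 + 17 = 39
6→2→0→4→1: 11 + 7 + 15 + 17 = 50
6→2→5→0→4→1: 11 + 3 + 9 + 15 + 17 = 55
Shortest: 20.

20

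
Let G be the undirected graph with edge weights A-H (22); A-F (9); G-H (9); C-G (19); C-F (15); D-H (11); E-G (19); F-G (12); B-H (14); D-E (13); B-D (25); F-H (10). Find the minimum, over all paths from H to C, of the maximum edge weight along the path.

15

A few of the H→C routes:
H → G → F → C: max(9, 12, 15) = 15
H → F → C: max(10, 15) = 15
H → D → E → G → F → C: max(11, 13, 19, 12, 15) = 19
H → F → G → C: max(10, 12, 19) = 19
H → D → E → G → C: max(11, 13, 19, 19) = 19
Smallest bottleneck: 15.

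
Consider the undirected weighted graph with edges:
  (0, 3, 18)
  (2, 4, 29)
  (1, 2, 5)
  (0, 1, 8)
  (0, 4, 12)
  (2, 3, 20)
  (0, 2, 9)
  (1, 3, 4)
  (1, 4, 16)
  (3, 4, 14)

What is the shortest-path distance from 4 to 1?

Comparing a few candidate routes:
4 -> 1: 16
4 -> 2 -> 1: 29 + 5 = 34
4 -> 0 -> 1: 12 + 8 = 20
4 -> 3 -> 1: 14 + 4 = 18
4 -> 0 -> 2 -> 1: 12 + 9 + 5 = 26
4 -> 0 -> 3 -> 1: 12 + 18 + 4 = 34
Best route has total 16.

16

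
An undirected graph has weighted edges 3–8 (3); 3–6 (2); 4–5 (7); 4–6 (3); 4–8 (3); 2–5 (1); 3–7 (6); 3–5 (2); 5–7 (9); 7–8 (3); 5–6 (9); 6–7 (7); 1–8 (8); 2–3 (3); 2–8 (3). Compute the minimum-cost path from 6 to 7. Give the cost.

A few of the 6→7 routes:
6 - 3 - 7: 2 + 6 = 8
6 - 7: 7
6 - 3 - 8 - 7: 2 + 3 + 3 = 8
Best route has total 7.

7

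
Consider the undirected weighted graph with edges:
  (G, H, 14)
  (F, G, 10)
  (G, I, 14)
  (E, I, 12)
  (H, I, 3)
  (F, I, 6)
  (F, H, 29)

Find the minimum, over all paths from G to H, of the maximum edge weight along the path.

Routes from G to H:
G -> H: max(14) = 14
G -> I -> H: max(14, 3) = 14
G -> F -> I -> H: max(10, 6, 3) = 10
G -> I -> F -> H: max(14, 6, 29) = 29
G -> F -> H: max(10, 29) = 29
The minimum achievable maximum is 10.

10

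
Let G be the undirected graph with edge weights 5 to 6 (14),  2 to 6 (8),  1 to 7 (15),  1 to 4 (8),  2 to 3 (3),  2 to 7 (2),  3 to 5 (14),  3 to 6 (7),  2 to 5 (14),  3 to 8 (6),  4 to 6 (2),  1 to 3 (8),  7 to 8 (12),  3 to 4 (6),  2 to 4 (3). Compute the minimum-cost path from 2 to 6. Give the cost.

5

A few of the 2→6 routes:
2→3→6: 3 + 7 = 10
2→6: 8
2→4→6: 3 + 2 = 5
2→4→3→6: 3 + 6 + 7 = 16
2→3→4→6: 3 + 6 + 2 = 11
The minimum is 5.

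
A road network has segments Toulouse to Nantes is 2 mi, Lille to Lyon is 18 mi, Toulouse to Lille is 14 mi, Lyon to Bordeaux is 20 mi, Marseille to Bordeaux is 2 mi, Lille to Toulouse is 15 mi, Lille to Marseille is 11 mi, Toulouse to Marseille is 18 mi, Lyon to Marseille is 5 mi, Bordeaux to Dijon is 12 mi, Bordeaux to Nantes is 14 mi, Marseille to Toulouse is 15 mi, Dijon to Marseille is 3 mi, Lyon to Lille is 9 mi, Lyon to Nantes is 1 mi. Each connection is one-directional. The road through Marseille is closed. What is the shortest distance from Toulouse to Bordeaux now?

Routes from Toulouse to Bordeaux avoiding Marseille:
Toulouse - Lille - Lyon - Bordeaux: 14 + 18 + 20 = 52
Best route has total 52 mi.

52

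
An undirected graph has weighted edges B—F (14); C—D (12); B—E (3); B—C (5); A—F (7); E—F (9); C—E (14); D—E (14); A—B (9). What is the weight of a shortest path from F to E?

Some routes from F to E:
F-E: 9
F-B-E: 14 + 3 = 17
F-A-B-E: 7 + 9 + 3 = 19
Best route has total 9.

9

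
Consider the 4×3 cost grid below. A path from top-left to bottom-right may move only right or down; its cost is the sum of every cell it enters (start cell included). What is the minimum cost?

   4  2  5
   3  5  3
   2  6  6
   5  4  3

Take r0c0 → r1c0 → r2c0 → r3c0 → r3c1 → r3c2 for a total of 4 + 3 + 2 + 5 + 4 + 3 = 21.

21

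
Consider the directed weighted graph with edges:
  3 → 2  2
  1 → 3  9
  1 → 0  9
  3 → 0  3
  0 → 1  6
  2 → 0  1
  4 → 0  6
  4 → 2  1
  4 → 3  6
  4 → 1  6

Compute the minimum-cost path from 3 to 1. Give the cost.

Paths from 3 to 1:
3 → 0 → 1: 3 + 6 = 9
3 → 2 → 0 → 1: 2 + 1 + 6 = 9
The minimum is 9.

9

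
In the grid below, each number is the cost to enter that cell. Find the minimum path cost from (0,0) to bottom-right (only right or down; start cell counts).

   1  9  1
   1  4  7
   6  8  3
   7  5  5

Cheapest: r0c0 → r1c0 → r1c1 → r1c2 → r2c2 → r3c2
  1 + 1 + 4 + 7 + 3 + 5 = 21
For comparison, the top-then-right route costs 26.

21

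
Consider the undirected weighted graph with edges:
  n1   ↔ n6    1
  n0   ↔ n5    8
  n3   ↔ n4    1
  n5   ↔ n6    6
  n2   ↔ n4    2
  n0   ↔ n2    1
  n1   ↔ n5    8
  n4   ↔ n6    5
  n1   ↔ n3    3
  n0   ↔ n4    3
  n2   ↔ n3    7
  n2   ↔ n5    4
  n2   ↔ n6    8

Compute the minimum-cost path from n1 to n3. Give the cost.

Checking several routes:
n1-n3: 3
n1-n6-n2-n4-n3: 1 + 8 + 2 + 1 = 12
n1-n6-n2-n0-n4-n3: 1 + 8 + 1 + 3 + 1 = 14
n1-n6-n4-n3: 1 + 5 + 1 = 7
Best route has total 3.

3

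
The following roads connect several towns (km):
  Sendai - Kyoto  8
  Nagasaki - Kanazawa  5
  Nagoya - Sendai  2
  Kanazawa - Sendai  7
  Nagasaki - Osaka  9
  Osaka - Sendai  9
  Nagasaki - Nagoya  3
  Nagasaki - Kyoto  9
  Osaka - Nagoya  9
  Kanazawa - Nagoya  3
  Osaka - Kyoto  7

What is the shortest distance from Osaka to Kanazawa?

A few of the Osaka→Kanazawa routes:
Osaka→Nagasaki→Kanazawa: 9 + 5 = 14
Osaka→Sendai→Kanazawa: 9 + 7 = 16
Osaka→Sendai→Nagoya→Kanazawa: 9 + 2 + 3 = 14
Osaka→Nagasaki→Nagoya→Kanazawa: 9 + 3 + 3 = 15
Osaka→Nagoya→Kanazawa: 9 + 3 = 12
Best route has total 12 km.

12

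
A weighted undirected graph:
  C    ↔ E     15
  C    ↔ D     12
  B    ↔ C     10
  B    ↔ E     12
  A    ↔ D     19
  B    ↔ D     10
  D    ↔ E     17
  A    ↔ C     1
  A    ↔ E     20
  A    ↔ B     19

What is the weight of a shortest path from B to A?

11

A few of the B→A routes:
B - D - C - A: 10 + 12 + 1 = 23
B - C - A: 10 + 1 = 11
B - E - C - A: 12 + 15 + 1 = 28
B - A: 19
Shortest: 11.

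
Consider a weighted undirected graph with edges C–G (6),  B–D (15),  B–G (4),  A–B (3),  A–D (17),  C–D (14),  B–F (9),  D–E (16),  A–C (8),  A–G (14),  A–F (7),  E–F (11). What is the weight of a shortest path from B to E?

Checking several routes:
B -> A -> F -> E: 3 + 7 + 11 = 21
B -> D -> E: 15 + 16 = 31
B -> F -> E: 9 + 11 = 20
B -> G -> C -> A -> F -> E: 4 + 6 + 8 + 7 + 11 = 36
B -> A -> D -> E: 3 + 17 + 16 = 36
Shortest: 20.

20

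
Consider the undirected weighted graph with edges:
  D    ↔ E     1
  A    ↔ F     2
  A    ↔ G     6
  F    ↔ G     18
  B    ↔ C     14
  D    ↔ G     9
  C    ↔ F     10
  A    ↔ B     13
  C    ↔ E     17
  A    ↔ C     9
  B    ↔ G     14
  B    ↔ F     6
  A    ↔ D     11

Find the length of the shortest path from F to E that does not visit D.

27

A few of the F→E routes:
F -> C -> E: 10 + 17 = 27
F -> B -> C -> E: 6 + 14 + 17 = 37
F -> A -> C -> E: 2 + 9 + 17 = 28
The minimum is 27.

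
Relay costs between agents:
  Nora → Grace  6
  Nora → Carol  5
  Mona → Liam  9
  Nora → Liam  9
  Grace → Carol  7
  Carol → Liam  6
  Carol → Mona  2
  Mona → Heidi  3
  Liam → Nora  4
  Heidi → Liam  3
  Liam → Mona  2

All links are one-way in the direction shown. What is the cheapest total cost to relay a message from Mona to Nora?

10

Candidate routes:
Mona -> Liam -> Nora: 9 + 4 = 13
Mona -> Heidi -> Liam -> Nora: 3 + 3 + 4 = 10
The minimum is 10.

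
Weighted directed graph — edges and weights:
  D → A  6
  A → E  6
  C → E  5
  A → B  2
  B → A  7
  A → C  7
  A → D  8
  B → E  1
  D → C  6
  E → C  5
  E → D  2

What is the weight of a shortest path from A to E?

3

Checking several routes:
A → C → E: 7 + 5 = 12
A → E: 6
A → B → E: 2 + 1 = 3
The minimum is 3.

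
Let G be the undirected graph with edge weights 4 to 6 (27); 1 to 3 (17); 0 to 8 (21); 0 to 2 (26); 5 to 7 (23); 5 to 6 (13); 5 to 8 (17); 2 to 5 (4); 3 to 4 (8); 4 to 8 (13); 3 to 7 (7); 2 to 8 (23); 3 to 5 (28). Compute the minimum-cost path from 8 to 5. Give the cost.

Some routes from 8 to 5:
8-5: 17
8-4-3-5: 13 + 8 + 28 = 49
8-2-5: 23 + 4 = 27
The minimum is 17.

17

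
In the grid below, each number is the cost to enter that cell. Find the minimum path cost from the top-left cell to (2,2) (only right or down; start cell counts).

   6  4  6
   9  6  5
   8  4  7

One optimal route is [0,0] -> [0,1] -> [1,1] -> [2,1] -> [2,2].
Its cost is 6 + 4 + 6 + 4 + 7 = 27.
For comparison, the top-then-right route costs 28.

27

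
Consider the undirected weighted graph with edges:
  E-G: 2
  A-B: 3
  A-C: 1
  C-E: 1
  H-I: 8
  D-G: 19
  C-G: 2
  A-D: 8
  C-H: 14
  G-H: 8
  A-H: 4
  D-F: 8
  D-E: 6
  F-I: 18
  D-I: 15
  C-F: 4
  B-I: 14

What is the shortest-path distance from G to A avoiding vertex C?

Checking several routes:
G → H → A: 8 + 4 = 12
G → D → A: 19 + 8 = 27
G → E → D → A: 2 + 6 + 8 = 16
Shortest: 12.

12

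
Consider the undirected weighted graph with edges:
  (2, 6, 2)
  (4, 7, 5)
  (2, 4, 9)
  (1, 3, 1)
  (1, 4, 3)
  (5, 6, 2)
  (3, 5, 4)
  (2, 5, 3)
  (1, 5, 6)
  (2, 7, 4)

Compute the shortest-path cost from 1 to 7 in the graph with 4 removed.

12

Paths from 1 to 7 avoiding 4:
1-3-5-2-7: 1 + 4 + 3 + 4 = 12
1-3-5-6-2-7: 1 + 4 + 2 + 2 + 4 = 13
1-5-6-2-7: 6 + 2 + 2 + 4 = 14
1-5-2-7: 6 + 3 + 4 = 13
The minimum is 12.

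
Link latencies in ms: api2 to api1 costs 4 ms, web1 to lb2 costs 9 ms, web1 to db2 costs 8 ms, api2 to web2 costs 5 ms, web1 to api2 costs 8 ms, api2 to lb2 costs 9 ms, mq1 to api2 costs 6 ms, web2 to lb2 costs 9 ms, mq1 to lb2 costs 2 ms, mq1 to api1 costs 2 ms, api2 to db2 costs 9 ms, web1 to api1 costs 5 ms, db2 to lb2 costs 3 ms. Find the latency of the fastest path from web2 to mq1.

Checking several routes:
web2-api2-db2-lb2-mq1: 5 + 9 + 3 + 2 = 19
web2-api2-mq1: 5 + 6 = 11
web2-api2-api1-mq1: 5 + 4 + 2 = 11
web2-api2-lb2-mq1: 5 + 9 + 2 = 16
web2-lb2-mq1: 9 + 2 = 11
Best route has total 11 ms.

11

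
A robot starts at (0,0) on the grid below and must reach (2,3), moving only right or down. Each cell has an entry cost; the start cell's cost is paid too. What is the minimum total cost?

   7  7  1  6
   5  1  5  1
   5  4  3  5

24

Best path: r0c0 -> r1c0 -> r1c1 -> r1c2 -> r1c3 -> r2c3
Cost: 7 + 5 + 1 + 5 + 1 + 5 = 24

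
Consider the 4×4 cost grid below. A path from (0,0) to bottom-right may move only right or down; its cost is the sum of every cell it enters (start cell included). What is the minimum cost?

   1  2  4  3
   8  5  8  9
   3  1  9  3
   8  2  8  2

21

Best path: r0c0 → r0c1 → r1c1 → r2c1 → r3c1 → r3c2 → r3c3
Cost: 1 + 2 + 5 + 1 + 2 + 8 + 2 = 21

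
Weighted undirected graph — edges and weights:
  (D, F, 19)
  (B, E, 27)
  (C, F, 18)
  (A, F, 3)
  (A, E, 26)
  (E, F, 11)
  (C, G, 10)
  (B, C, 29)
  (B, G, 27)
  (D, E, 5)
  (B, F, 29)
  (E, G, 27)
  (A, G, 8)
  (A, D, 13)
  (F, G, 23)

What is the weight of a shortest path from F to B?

Comparing a few candidate routes:
F -> E -> B: 11 + 27 = 38
F -> B: 29
F -> A -> G -> B: 3 + 8 + 27 = 38
Best route has total 29.

29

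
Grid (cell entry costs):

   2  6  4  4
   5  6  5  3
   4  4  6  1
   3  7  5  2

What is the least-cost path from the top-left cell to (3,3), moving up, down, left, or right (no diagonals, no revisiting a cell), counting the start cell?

22

Take (0,0) → (0,1) → (0,2) → (0,3) → (1,3) → (2,3) → (3,3) for a total of 2 + 6 + 4 + 4 + 3 + 1 + 2 = 22.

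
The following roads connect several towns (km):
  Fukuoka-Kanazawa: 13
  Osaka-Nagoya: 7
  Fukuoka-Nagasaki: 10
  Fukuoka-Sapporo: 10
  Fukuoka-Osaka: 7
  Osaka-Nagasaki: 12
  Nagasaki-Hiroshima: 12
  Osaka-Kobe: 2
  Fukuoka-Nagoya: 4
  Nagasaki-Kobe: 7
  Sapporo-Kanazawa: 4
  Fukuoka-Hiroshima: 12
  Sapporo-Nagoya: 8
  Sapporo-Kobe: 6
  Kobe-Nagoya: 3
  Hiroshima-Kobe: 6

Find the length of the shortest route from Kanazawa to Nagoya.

Checking several routes:
Kanazawa -> Sapporo -> Kobe -> Osaka -> Nagoya: 4 + 6 + 2 + 7 = 19
Kanazawa -> Fukuoka -> Nagoya: 13 + 4 = 17
Kanazawa -> Sapporo -> Fukuoka -> Nagoya: 4 + 10 + 4 = 18
Kanazawa -> Sapporo -> Kobe -> Nagoya: 4 + 6 + 3 = 13
Kanazawa -> Sapporo -> Nagoya: 4 + 8 = 12
Best route has total 12 km.

12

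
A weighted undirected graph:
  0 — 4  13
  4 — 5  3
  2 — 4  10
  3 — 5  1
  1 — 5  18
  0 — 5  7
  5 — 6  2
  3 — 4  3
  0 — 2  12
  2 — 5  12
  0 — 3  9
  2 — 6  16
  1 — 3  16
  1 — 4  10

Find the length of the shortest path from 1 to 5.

Checking several routes:
1→5: 18
1→4→5: 10 + 3 = 13
1→4→3→5: 10 + 3 + 1 = 14
1→3→5: 16 + 1 = 17
Shortest: 13.

13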